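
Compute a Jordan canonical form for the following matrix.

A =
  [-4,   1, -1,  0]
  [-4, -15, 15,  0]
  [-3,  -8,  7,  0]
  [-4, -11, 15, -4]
J_3(-4) ⊕ J_1(-4)

The characteristic polynomial is
  det(x·I − A) = x^4 + 16*x^3 + 96*x^2 + 256*x + 256 = (x + 4)^4

Eigenvalues and multiplicities (the geometric multiplicity of λ is n − rank(A − λI), which equals the number of Jordan blocks for λ):
  λ = -4: algebraic multiplicity = 4, geometric multiplicity = 2

Determining the block sizes for each eigenvalue:
  λ = -4: with am = 4 and gm = 2, the partition is not yet determined (e.g. several partitions of 4 into 2 parts exist). Let N = A − (-4)·I. Computing rank(N^1) = 2, rank(N^2) = 1, rank(N^3) = 0; the number of blocks of size ≥ j is rank(N^{j−1}) − rank(N^j), giving [2, 1, 1]. So we have 1 block(s) of size 3, 1 block(s) of size 1 → block sizes [3, 1]

Assembling the blocks gives a Jordan form
J =
  [-4,  1,  0,  0]
  [ 0, -4,  1,  0]
  [ 0,  0, -4,  0]
  [ 0,  0,  0, -4]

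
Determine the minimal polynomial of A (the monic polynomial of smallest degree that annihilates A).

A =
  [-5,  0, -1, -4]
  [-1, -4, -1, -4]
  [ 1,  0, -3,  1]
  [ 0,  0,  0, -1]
x^3 + 9*x^2 + 24*x + 16

The characteristic polynomial is χ_A(x) = (x + 1)*(x + 4)^3, so the eigenvalues are known. The minimal polynomial is
  m_A(x) = Π_λ (x − λ)^{k_λ}
where k_λ is the size of the *largest* Jordan block for λ (equivalently, the smallest k with (A − λI)^k v = 0 for every generalised eigenvector v of λ).

  λ = -4: largest Jordan block has size 2, contributing (x + 4)^2
  λ = -1: largest Jordan block has size 1, contributing (x + 1)

So m_A(x) = (x + 1)*(x + 4)^2 = x^3 + 9*x^2 + 24*x + 16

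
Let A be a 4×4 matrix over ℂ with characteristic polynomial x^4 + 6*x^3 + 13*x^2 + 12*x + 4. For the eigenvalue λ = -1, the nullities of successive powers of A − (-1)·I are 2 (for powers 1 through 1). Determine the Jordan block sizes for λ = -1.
Block sizes for λ = -1: [1, 1]

From the dimensions of kernels of powers, the number of Jordan blocks of size at least j is d_j − d_{j−1} where d_j = dim ker(N^j) (with d_0 = 0). Computing the differences gives [2].
The number of blocks of size exactly k is (#blocks of size ≥ k) − (#blocks of size ≥ k + 1), so the partition is: 2 block(s) of size 1.
In nonincreasing order the block sizes are [1, 1].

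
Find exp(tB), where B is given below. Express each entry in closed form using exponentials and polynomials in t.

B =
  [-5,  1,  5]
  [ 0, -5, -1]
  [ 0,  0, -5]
e^{tB} =
  [exp(-5*t), t*exp(-5*t), -t^2*exp(-5*t)/2 + 5*t*exp(-5*t)]
  [0, exp(-5*t), -t*exp(-5*t)]
  [0, 0, exp(-5*t)]

Strategy: write B = P · J · P⁻¹ where J is a Jordan canonical form, so e^{tB} = P · e^{tJ} · P⁻¹, and e^{tJ} can be computed block-by-block.

B has Jordan form
J =
  [-5,  1,  0]
  [ 0, -5,  1]
  [ 0,  0, -5]
(up to reordering of blocks).

Per-block formulas:
  For a 3×3 Jordan block J_3(-5): exp(t · J_3(-5)) = e^(-5t)·(I + t·N + (t^2/2)·N^2), where N is the 3×3 nilpotent shift.

After assembling e^{tJ} and conjugating by P, we get:

e^{tB} =
  [exp(-5*t), t*exp(-5*t), -t^2*exp(-5*t)/2 + 5*t*exp(-5*t)]
  [0, exp(-5*t), -t*exp(-5*t)]
  [0, 0, exp(-5*t)]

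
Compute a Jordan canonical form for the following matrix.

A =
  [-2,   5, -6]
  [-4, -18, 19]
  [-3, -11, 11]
J_3(-3)

The characteristic polynomial is
  det(x·I − A) = x^3 + 9*x^2 + 27*x + 27 = (x + 3)^3

Eigenvalues and multiplicities (the geometric multiplicity of λ is n − rank(A − λI), which equals the number of Jordan blocks for λ):
  λ = -3: algebraic multiplicity = 3, geometric multiplicity = 1

Determining the block sizes for each eigenvalue:
  λ = -3: one block (gm = 1), so the single block has size am = 3 → block sizes [3]

Assembling the blocks gives a Jordan form
J =
  [-3,  1,  0]
  [ 0, -3,  1]
  [ 0,  0, -3]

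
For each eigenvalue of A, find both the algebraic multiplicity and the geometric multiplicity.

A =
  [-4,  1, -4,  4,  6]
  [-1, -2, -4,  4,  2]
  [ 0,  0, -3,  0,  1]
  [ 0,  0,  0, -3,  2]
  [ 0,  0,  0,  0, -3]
λ = -3: alg = 5, geom = 3

Step 1 — factor the characteristic polynomial to read off the algebraic multiplicities:
  χ_A(x) = (x + 3)^5

Step 2 — compute geometric multiplicities via the rank-nullity identity g(λ) = n − rank(A − λI):
  rank(A − (-3)·I) = 2, so dim ker(A − (-3)·I) = n − 2 = 3

Summary:
  λ = -3: algebraic multiplicity = 5, geometric multiplicity = 3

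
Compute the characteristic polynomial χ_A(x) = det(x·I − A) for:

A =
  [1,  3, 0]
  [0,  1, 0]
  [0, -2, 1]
x^3 - 3*x^2 + 3*x - 1

Expanding det(x·I − A) (e.g. by cofactor expansion or by noting that A is similar to its Jordan form J, which has the same characteristic polynomial as A) gives
  χ_A(x) = x^3 - 3*x^2 + 3*x - 1
which factors as (x - 1)^3. The eigenvalues (with algebraic multiplicities) are λ = 1 with multiplicity 3.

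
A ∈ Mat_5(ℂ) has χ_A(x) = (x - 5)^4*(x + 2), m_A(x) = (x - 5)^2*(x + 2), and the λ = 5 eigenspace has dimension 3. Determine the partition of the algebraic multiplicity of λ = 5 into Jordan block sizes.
Block sizes for λ = 5: [2, 1, 1]

Step 1 — from the characteristic polynomial, algebraic multiplicity of λ = 5 is 4. From dim ker(A − (5)·I) = 3, there are exactly 3 Jordan blocks for λ = 5.
Step 2 — from the minimal polynomial, the factor (x − 5)^2 tells us the largest block for λ = 5 has size 2.
Step 3 — with total size 4, 3 blocks, and largest block 2, the block sizes (in nonincreasing order) are [2, 1, 1].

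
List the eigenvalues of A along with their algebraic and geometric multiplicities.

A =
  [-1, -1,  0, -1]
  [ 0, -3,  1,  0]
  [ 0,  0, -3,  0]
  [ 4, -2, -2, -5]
λ = -3: alg = 4, geom = 2

Step 1 — factor the characteristic polynomial to read off the algebraic multiplicities:
  χ_A(x) = (x + 3)^4

Step 2 — compute geometric multiplicities via the rank-nullity identity g(λ) = n − rank(A − λI):
  rank(A − (-3)·I) = 2, so dim ker(A − (-3)·I) = n − 2 = 2

Summary:
  λ = -3: algebraic multiplicity = 4, geometric multiplicity = 2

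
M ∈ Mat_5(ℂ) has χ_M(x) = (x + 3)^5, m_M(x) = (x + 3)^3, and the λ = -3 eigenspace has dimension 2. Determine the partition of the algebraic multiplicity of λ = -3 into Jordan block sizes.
Block sizes for λ = -3: [3, 2]

Step 1 — from the characteristic polynomial, algebraic multiplicity of λ = -3 is 5. From dim ker(M − (-3)·I) = 2, there are exactly 2 Jordan blocks for λ = -3.
Step 2 — from the minimal polynomial, the factor (x + 3)^3 tells us the largest block for λ = -3 has size 3.
Step 3 — with total size 5, 2 blocks, and largest block 3, the block sizes (in nonincreasing order) are [3, 2].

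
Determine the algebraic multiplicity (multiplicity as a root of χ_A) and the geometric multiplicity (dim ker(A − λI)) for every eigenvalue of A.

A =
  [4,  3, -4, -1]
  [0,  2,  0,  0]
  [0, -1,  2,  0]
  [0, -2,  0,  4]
λ = 2: alg = 2, geom = 1; λ = 4: alg = 2, geom = 1

Step 1 — factor the characteristic polynomial to read off the algebraic multiplicities:
  χ_A(x) = (x - 4)^2*(x - 2)^2

Step 2 — compute geometric multiplicities via the rank-nullity identity g(λ) = n − rank(A − λI):
  rank(A − (2)·I) = 3, so dim ker(A − (2)·I) = n − 3 = 1
  rank(A − (4)·I) = 3, so dim ker(A − (4)·I) = n − 3 = 1

Summary:
  λ = 2: algebraic multiplicity = 2, geometric multiplicity = 1
  λ = 4: algebraic multiplicity = 2, geometric multiplicity = 1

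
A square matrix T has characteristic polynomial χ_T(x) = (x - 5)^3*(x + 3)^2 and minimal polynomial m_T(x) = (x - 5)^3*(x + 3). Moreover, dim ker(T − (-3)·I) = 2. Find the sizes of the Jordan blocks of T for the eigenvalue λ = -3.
Block sizes for λ = -3: [1, 1]

Step 1 — from the characteristic polynomial, algebraic multiplicity of λ = -3 is 2. From dim ker(T − (-3)·I) = 2, there are exactly 2 Jordan blocks for λ = -3.
Step 2 — from the minimal polynomial, the factor (x + 3) tells us the largest block for λ = -3 has size 1.
Step 3 — with total size 2, 2 blocks, and largest block 1, the block sizes (in nonincreasing order) are [1, 1].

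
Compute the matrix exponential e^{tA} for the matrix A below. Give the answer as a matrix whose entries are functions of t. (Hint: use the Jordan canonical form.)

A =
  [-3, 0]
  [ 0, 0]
e^{tA} =
  [exp(-3*t), 0]
  [0, 1]

Strategy: write A = P · J · P⁻¹ where J is a Jordan canonical form, so e^{tA} = P · e^{tJ} · P⁻¹, and e^{tJ} can be computed block-by-block.

A has Jordan form
J =
  [-3, 0]
  [ 0, 0]
(up to reordering of blocks).

Per-block formulas:
  For a 1×1 block at λ = 0: exp(t · [0]) = [e^(0t)].
  For a 1×1 block at λ = -3: exp(t · [-3]) = [e^(-3t)].

After assembling e^{tJ} and conjugating by P, we get:

e^{tA} =
  [exp(-3*t), 0]
  [0, 1]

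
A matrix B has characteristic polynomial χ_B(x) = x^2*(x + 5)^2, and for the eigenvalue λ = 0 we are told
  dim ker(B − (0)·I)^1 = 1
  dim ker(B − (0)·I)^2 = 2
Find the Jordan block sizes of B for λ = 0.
Block sizes for λ = 0: [2]

From the dimensions of kernels of powers, the number of Jordan blocks of size at least j is d_j − d_{j−1} where d_j = dim ker(N^j) (with d_0 = 0). Computing the differences gives [1, 1].
The number of blocks of size exactly k is (#blocks of size ≥ k) − (#blocks of size ≥ k + 1), so the partition is: 1 block(s) of size 2.
In nonincreasing order the block sizes are [2].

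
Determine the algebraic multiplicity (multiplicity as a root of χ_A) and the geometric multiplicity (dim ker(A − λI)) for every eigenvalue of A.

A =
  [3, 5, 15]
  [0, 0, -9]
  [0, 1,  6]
λ = 3: alg = 3, geom = 2

Step 1 — factor the characteristic polynomial to read off the algebraic multiplicities:
  χ_A(x) = (x - 3)^3

Step 2 — compute geometric multiplicities via the rank-nullity identity g(λ) = n − rank(A − λI):
  rank(A − (3)·I) = 1, so dim ker(A − (3)·I) = n − 1 = 2

Summary:
  λ = 3: algebraic multiplicity = 3, geometric multiplicity = 2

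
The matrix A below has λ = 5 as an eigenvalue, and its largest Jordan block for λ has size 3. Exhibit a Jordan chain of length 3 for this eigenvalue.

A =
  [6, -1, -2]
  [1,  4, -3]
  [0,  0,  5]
A Jordan chain for λ = 5 of length 3:
v_1 = (1, 1, 0)ᵀ
v_2 = (-2, -3, 0)ᵀ
v_3 = (0, 0, 1)ᵀ

Let N = A − (5)·I. We want v_3 with N^3 v_3 = 0 but N^2 v_3 ≠ 0; then v_{j-1} := N · v_j for j = 3, …, 2.

Pick v_3 = (0, 0, 1)ᵀ.
Then v_2 = N · v_3 = (-2, -3, 0)ᵀ.
Then v_1 = N · v_2 = (1, 1, 0)ᵀ.

Sanity check: (A − (5)·I) v_1 = (0, 0, 0)ᵀ = 0. ✓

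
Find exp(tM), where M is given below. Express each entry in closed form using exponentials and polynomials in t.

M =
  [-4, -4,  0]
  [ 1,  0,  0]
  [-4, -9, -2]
e^{tM} =
  [-2*t*exp(-2*t) + exp(-2*t), -4*t*exp(-2*t), 0]
  [t*exp(-2*t), 2*t*exp(-2*t) + exp(-2*t), 0]
  [-t^2*exp(-2*t)/2 - 4*t*exp(-2*t), -t^2*exp(-2*t) - 9*t*exp(-2*t), exp(-2*t)]

Strategy: write M = P · J · P⁻¹ where J is a Jordan canonical form, so e^{tM} = P · e^{tJ} · P⁻¹, and e^{tJ} can be computed block-by-block.

M has Jordan form
J =
  [-2,  1,  0]
  [ 0, -2,  1]
  [ 0,  0, -2]
(up to reordering of blocks).

Per-block formulas:
  For a 3×3 Jordan block J_3(-2): exp(t · J_3(-2)) = e^(-2t)·(I + t·N + (t^2/2)·N^2), where N is the 3×3 nilpotent shift.

After assembling e^{tJ} and conjugating by P, we get:

e^{tM} =
  [-2*t*exp(-2*t) + exp(-2*t), -4*t*exp(-2*t), 0]
  [t*exp(-2*t), 2*t*exp(-2*t) + exp(-2*t), 0]
  [-t^2*exp(-2*t)/2 - 4*t*exp(-2*t), -t^2*exp(-2*t) - 9*t*exp(-2*t), exp(-2*t)]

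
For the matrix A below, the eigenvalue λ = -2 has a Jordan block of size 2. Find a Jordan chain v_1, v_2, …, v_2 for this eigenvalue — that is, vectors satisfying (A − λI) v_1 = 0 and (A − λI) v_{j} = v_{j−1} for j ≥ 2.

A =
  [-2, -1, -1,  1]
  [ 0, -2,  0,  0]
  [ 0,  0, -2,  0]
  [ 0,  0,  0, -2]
A Jordan chain for λ = -2 of length 2:
v_1 = (-1, 0, 0, 0)ᵀ
v_2 = (0, 1, 0, 0)ᵀ

Let N = A − (-2)·I. We want v_2 with N^2 v_2 = 0 but N^1 v_2 ≠ 0; then v_{j-1} := N · v_j for j = 2, …, 2.

Pick v_2 = (0, 1, 0, 0)ᵀ.
Then v_1 = N · v_2 = (-1, 0, 0, 0)ᵀ.

Sanity check: (A − (-2)·I) v_1 = (0, 0, 0, 0)ᵀ = 0. ✓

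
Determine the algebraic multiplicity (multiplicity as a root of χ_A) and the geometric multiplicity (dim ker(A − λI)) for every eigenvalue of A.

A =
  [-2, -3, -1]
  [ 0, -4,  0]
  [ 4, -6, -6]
λ = -4: alg = 3, geom = 2

Step 1 — factor the characteristic polynomial to read off the algebraic multiplicities:
  χ_A(x) = (x + 4)^3

Step 2 — compute geometric multiplicities via the rank-nullity identity g(λ) = n − rank(A − λI):
  rank(A − (-4)·I) = 1, so dim ker(A − (-4)·I) = n − 1 = 2

Summary:
  λ = -4: algebraic multiplicity = 3, geometric multiplicity = 2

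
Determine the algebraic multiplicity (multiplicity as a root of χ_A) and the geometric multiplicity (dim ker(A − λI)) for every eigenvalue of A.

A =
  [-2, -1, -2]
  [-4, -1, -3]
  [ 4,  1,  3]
λ = 0: alg = 3, geom = 1

Step 1 — factor the characteristic polynomial to read off the algebraic multiplicities:
  χ_A(x) = x^3

Step 2 — compute geometric multiplicities via the rank-nullity identity g(λ) = n − rank(A − λI):
  rank(A − (0)·I) = 2, so dim ker(A − (0)·I) = n − 2 = 1

Summary:
  λ = 0: algebraic multiplicity = 3, geometric multiplicity = 1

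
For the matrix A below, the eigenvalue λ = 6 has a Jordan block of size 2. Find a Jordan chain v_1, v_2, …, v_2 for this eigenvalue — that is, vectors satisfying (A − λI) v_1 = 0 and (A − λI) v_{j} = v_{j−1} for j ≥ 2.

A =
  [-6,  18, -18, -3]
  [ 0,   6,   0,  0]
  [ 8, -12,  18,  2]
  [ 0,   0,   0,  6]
A Jordan chain for λ = 6 of length 2:
v_1 = (-12, 0, 8, 0)ᵀ
v_2 = (1, 0, 0, 0)ᵀ

Let N = A − (6)·I. We want v_2 with N^2 v_2 = 0 but N^1 v_2 ≠ 0; then v_{j-1} := N · v_j for j = 2, …, 2.

Pick v_2 = (1, 0, 0, 0)ᵀ.
Then v_1 = N · v_2 = (-12, 0, 8, 0)ᵀ.

Sanity check: (A − (6)·I) v_1 = (0, 0, 0, 0)ᵀ = 0. ✓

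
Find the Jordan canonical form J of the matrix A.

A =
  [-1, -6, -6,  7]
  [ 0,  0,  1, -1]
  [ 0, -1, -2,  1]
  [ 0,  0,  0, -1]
J_2(-1) ⊕ J_2(-1)

The characteristic polynomial is
  det(x·I − A) = x^4 + 4*x^3 + 6*x^2 + 4*x + 1 = (x + 1)^4

Eigenvalues and multiplicities (the geometric multiplicity of λ is n − rank(A − λI), which equals the number of Jordan blocks for λ):
  λ = -1: algebraic multiplicity = 4, geometric multiplicity = 2

Determining the block sizes for each eigenvalue:
  λ = -1: with am = 4 and gm = 2, the partition is not yet determined (e.g. several partitions of 4 into 2 parts exist). Let N = A − (-1)·I. Computing rank(N^1) = 2, rank(N^2) = 0; the number of blocks of size ≥ j is rank(N^{j−1}) − rank(N^j), giving [2, 2]. So we have 2 block(s) of size 2 → block sizes [2, 2]

Assembling the blocks gives a Jordan form
J =
  [-1,  1,  0,  0]
  [ 0, -1,  0,  0]
  [ 0,  0, -1,  1]
  [ 0,  0,  0, -1]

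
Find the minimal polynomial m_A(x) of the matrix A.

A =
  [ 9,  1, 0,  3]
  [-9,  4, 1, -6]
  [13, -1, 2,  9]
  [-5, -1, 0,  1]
x^3 - 12*x^2 + 48*x - 64

The characteristic polynomial is χ_A(x) = (x - 4)^4, so the eigenvalues are known. The minimal polynomial is
  m_A(x) = Π_λ (x − λ)^{k_λ}
where k_λ is the size of the *largest* Jordan block for λ (equivalently, the smallest k with (A − λI)^k v = 0 for every generalised eigenvector v of λ).

  λ = 4: largest Jordan block has size 3, contributing (x − 4)^3

So m_A(x) = (x - 4)^3 = x^3 - 12*x^2 + 48*x - 64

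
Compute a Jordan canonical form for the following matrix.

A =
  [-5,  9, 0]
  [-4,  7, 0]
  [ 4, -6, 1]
J_2(1) ⊕ J_1(1)

The characteristic polynomial is
  det(x·I − A) = x^3 - 3*x^2 + 3*x - 1 = (x - 1)^3

Eigenvalues and multiplicities (the geometric multiplicity of λ is n − rank(A − λI), which equals the number of Jordan blocks for λ):
  λ = 1: algebraic multiplicity = 3, geometric multiplicity = 2

Determining the block sizes for each eigenvalue:
  λ = 1: 2 blocks summing to 3 forces exactly one block of size 2 and the rest size 1 → block sizes [2, 1]

Assembling the blocks gives a Jordan form
J =
  [1, 1, 0]
  [0, 1, 0]
  [0, 0, 1]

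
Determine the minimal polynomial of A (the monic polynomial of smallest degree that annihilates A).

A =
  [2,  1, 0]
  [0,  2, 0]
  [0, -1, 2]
x^2 - 4*x + 4

The characteristic polynomial is χ_A(x) = (x - 2)^3, so the eigenvalues are known. The minimal polynomial is
  m_A(x) = Π_λ (x − λ)^{k_λ}
where k_λ is the size of the *largest* Jordan block for λ (equivalently, the smallest k with (A − λI)^k v = 0 for every generalised eigenvector v of λ).

  λ = 2: largest Jordan block has size 2, contributing (x − 2)^2

So m_A(x) = (x - 2)^2 = x^2 - 4*x + 4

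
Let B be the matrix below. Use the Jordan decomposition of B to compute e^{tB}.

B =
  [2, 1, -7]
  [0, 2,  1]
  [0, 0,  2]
e^{tB} =
  [exp(2*t), t*exp(2*t), t^2*exp(2*t)/2 - 7*t*exp(2*t)]
  [0, exp(2*t), t*exp(2*t)]
  [0, 0, exp(2*t)]

Strategy: write B = P · J · P⁻¹ where J is a Jordan canonical form, so e^{tB} = P · e^{tJ} · P⁻¹, and e^{tJ} can be computed block-by-block.

B has Jordan form
J =
  [2, 1, 0]
  [0, 2, 1]
  [0, 0, 2]
(up to reordering of blocks).

Per-block formulas:
  For a 3×3 Jordan block J_3(2): exp(t · J_3(2)) = e^(2t)·(I + t·N + (t^2/2)·N^2), where N is the 3×3 nilpotent shift.

After assembling e^{tJ} and conjugating by P, we get:

e^{tB} =
  [exp(2*t), t*exp(2*t), t^2*exp(2*t)/2 - 7*t*exp(2*t)]
  [0, exp(2*t), t*exp(2*t)]
  [0, 0, exp(2*t)]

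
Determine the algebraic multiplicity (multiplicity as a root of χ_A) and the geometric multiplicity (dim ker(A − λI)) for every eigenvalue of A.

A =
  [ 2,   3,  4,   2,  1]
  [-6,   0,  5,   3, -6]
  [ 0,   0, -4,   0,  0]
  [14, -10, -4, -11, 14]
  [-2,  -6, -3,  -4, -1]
λ = -4: alg = 3, geom = 1; λ = -3: alg = 1, geom = 1; λ = 1: alg = 1, geom = 1

Step 1 — factor the characteristic polynomial to read off the algebraic multiplicities:
  χ_A(x) = (x - 1)*(x + 3)*(x + 4)^3

Step 2 — compute geometric multiplicities via the rank-nullity identity g(λ) = n − rank(A − λI):
  rank(A − (-4)·I) = 4, so dim ker(A − (-4)·I) = n − 4 = 1
  rank(A − (-3)·I) = 4, so dim ker(A − (-3)·I) = n − 4 = 1
  rank(A − (1)·I) = 4, so dim ker(A − (1)·I) = n − 4 = 1

Summary:
  λ = -4: algebraic multiplicity = 3, geometric multiplicity = 1
  λ = -3: algebraic multiplicity = 1, geometric multiplicity = 1
  λ = 1: algebraic multiplicity = 1, geometric multiplicity = 1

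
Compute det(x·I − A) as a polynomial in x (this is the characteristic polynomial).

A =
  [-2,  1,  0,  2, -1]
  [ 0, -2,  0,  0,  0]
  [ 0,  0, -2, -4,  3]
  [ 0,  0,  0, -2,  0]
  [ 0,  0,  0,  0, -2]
x^5 + 10*x^4 + 40*x^3 + 80*x^2 + 80*x + 32

Expanding det(x·I − A) (e.g. by cofactor expansion or by noting that A is similar to its Jordan form J, which has the same characteristic polynomial as A) gives
  χ_A(x) = x^5 + 10*x^4 + 40*x^3 + 80*x^2 + 80*x + 32
which factors as (x + 2)^5. The eigenvalues (with algebraic multiplicities) are λ = -2 with multiplicity 5.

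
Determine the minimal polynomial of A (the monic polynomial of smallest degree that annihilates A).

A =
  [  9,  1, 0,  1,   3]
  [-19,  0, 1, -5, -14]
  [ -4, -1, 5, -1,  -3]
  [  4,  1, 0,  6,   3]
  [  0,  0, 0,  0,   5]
x^3 - 15*x^2 + 75*x - 125

The characteristic polynomial is χ_A(x) = (x - 5)^5, so the eigenvalues are known. The minimal polynomial is
  m_A(x) = Π_λ (x − λ)^{k_λ}
where k_λ is the size of the *largest* Jordan block for λ (equivalently, the smallest k with (A − λI)^k v = 0 for every generalised eigenvector v of λ).

  λ = 5: largest Jordan block has size 3, contributing (x − 5)^3

So m_A(x) = (x - 5)^3 = x^3 - 15*x^2 + 75*x - 125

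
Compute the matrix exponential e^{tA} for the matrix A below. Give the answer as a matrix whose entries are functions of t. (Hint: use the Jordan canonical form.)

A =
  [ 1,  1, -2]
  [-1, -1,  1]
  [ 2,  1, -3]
e^{tA} =
  [-t^2*exp(-t)/2 + 2*t*exp(-t) + exp(-t), t*exp(-t), t^2*exp(-t)/2 - 2*t*exp(-t)]
  [-t*exp(-t), exp(-t), t*exp(-t)]
  [-t^2*exp(-t)/2 + 2*t*exp(-t), t*exp(-t), t^2*exp(-t)/2 - 2*t*exp(-t) + exp(-t)]

Strategy: write A = P · J · P⁻¹ where J is a Jordan canonical form, so e^{tA} = P · e^{tJ} · P⁻¹, and e^{tJ} can be computed block-by-block.

A has Jordan form
J =
  [-1,  1,  0]
  [ 0, -1,  1]
  [ 0,  0, -1]
(up to reordering of blocks).

Per-block formulas:
  For a 3×3 Jordan block J_3(-1): exp(t · J_3(-1)) = e^(-1t)·(I + t·N + (t^2/2)·N^2), where N is the 3×3 nilpotent shift.

After assembling e^{tJ} and conjugating by P, we get:

e^{tA} =
  [-t^2*exp(-t)/2 + 2*t*exp(-t) + exp(-t), t*exp(-t), t^2*exp(-t)/2 - 2*t*exp(-t)]
  [-t*exp(-t), exp(-t), t*exp(-t)]
  [-t^2*exp(-t)/2 + 2*t*exp(-t), t*exp(-t), t^2*exp(-t)/2 - 2*t*exp(-t) + exp(-t)]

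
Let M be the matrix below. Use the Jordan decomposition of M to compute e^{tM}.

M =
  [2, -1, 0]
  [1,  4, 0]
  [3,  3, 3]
e^{tM} =
  [-t*exp(3*t) + exp(3*t), -t*exp(3*t), 0]
  [t*exp(3*t), t*exp(3*t) + exp(3*t), 0]
  [3*t*exp(3*t), 3*t*exp(3*t), exp(3*t)]

Strategy: write M = P · J · P⁻¹ where J is a Jordan canonical form, so e^{tM} = P · e^{tJ} · P⁻¹, and e^{tJ} can be computed block-by-block.

M has Jordan form
J =
  [3, 1, 0]
  [0, 3, 0]
  [0, 0, 3]
(up to reordering of blocks).

Per-block formulas:
  For a 2×2 Jordan block J_2(3): exp(t · J_2(3)) = e^(3t)·(I + t·N), where N is the 2×2 nilpotent shift.
  For a 1×1 block at λ = 3: exp(t · [3]) = [e^(3t)].

After assembling e^{tJ} and conjugating by P, we get:

e^{tM} =
  [-t*exp(3*t) + exp(3*t), -t*exp(3*t), 0]
  [t*exp(3*t), t*exp(3*t) + exp(3*t), 0]
  [3*t*exp(3*t), 3*t*exp(3*t), exp(3*t)]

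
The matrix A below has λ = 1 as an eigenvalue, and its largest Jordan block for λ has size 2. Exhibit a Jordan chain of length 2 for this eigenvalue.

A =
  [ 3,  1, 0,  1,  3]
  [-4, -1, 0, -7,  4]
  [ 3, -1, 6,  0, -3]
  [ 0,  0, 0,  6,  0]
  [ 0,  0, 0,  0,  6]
A Jordan chain for λ = 1 of length 2:
v_1 = (1, -2, -1, 0, 0)ᵀ
v_2 = (0, 1, 0, 0, 0)ᵀ

Let N = A − (1)·I. We want v_2 with N^2 v_2 = 0 but N^1 v_2 ≠ 0; then v_{j-1} := N · v_j for j = 2, …, 2.

Pick v_2 = (0, 1, 0, 0, 0)ᵀ.
Then v_1 = N · v_2 = (1, -2, -1, 0, 0)ᵀ.

Sanity check: (A − (1)·I) v_1 = (0, 0, 0, 0, 0)ᵀ = 0. ✓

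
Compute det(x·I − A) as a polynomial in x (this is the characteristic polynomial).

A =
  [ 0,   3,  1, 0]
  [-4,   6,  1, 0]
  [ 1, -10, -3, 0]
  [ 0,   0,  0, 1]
x^4 - 4*x^3 + 6*x^2 - 4*x + 1

Expanding det(x·I − A) (e.g. by cofactor expansion or by noting that A is similar to its Jordan form J, which has the same characteristic polynomial as A) gives
  χ_A(x) = x^4 - 4*x^3 + 6*x^2 - 4*x + 1
which factors as (x - 1)^4. The eigenvalues (with algebraic multiplicities) are λ = 1 with multiplicity 4.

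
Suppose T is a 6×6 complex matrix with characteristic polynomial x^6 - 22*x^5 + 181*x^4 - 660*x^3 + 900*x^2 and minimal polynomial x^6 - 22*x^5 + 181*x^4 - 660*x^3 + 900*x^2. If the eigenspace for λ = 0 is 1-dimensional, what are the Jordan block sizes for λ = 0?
Block sizes for λ = 0: [2]

Step 1 — from the characteristic polynomial, algebraic multiplicity of λ = 0 is 2. From dim ker(T − (0)·I) = 1, there are exactly 1 Jordan blocks for λ = 0.
Step 2 — from the minimal polynomial, the factor (x − 0)^2 tells us the largest block for λ = 0 has size 2.
Step 3 — with total size 2, 1 blocks, and largest block 2, the block sizes (in nonincreasing order) are [2].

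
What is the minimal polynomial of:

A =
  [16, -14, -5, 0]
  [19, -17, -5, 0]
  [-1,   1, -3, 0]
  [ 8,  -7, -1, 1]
x^4 + 3*x^3 - 7*x^2 - 15*x + 18

The characteristic polynomial is χ_A(x) = (x - 2)*(x - 1)*(x + 3)^2, so the eigenvalues are known. The minimal polynomial is
  m_A(x) = Π_λ (x − λ)^{k_λ}
where k_λ is the size of the *largest* Jordan block for λ (equivalently, the smallest k with (A − λI)^k v = 0 for every generalised eigenvector v of λ).

  λ = -3: largest Jordan block has size 2, contributing (x + 3)^2
  λ = 1: largest Jordan block has size 1, contributing (x − 1)
  λ = 2: largest Jordan block has size 1, contributing (x − 2)

So m_A(x) = (x - 2)*(x - 1)*(x + 3)^2 = x^4 + 3*x^3 - 7*x^2 - 15*x + 18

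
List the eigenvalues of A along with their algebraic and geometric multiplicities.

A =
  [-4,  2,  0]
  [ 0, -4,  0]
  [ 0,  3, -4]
λ = -4: alg = 3, geom = 2

Step 1 — factor the characteristic polynomial to read off the algebraic multiplicities:
  χ_A(x) = (x + 4)^3

Step 2 — compute geometric multiplicities via the rank-nullity identity g(λ) = n − rank(A − λI):
  rank(A − (-4)·I) = 1, so dim ker(A − (-4)·I) = n − 1 = 2

Summary:
  λ = -4: algebraic multiplicity = 3, geometric multiplicity = 2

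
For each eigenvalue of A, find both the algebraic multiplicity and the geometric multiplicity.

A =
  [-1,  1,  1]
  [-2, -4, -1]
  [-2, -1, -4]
λ = -3: alg = 3, geom = 2

Step 1 — factor the characteristic polynomial to read off the algebraic multiplicities:
  χ_A(x) = (x + 3)^3

Step 2 — compute geometric multiplicities via the rank-nullity identity g(λ) = n − rank(A − λI):
  rank(A − (-3)·I) = 1, so dim ker(A − (-3)·I) = n − 1 = 2

Summary:
  λ = -3: algebraic multiplicity = 3, geometric multiplicity = 2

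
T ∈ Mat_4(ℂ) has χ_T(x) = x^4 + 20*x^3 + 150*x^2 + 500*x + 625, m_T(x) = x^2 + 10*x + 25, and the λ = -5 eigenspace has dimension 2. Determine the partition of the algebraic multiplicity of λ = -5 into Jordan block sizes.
Block sizes for λ = -5: [2, 2]

Step 1 — from the characteristic polynomial, algebraic multiplicity of λ = -5 is 4. From dim ker(T − (-5)·I) = 2, there are exactly 2 Jordan blocks for λ = -5.
Step 2 — from the minimal polynomial, the factor (x + 5)^2 tells us the largest block for λ = -5 has size 2.
Step 3 — with total size 4, 2 blocks, and largest block 2, the block sizes (in nonincreasing order) are [2, 2].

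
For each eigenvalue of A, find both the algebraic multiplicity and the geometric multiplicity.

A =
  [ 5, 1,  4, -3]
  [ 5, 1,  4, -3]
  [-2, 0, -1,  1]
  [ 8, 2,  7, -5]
λ = 0: alg = 4, geom = 2

Step 1 — factor the characteristic polynomial to read off the algebraic multiplicities:
  χ_A(x) = x^4

Step 2 — compute geometric multiplicities via the rank-nullity identity g(λ) = n − rank(A − λI):
  rank(A − (0)·I) = 2, so dim ker(A − (0)·I) = n − 2 = 2

Summary:
  λ = 0: algebraic multiplicity = 4, geometric multiplicity = 2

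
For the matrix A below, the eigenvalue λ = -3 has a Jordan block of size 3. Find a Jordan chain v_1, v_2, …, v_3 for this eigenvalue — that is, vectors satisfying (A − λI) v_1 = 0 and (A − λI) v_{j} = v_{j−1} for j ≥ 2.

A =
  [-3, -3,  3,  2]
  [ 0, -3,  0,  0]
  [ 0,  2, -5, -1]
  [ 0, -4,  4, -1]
A Jordan chain for λ = -3 of length 3:
v_1 = (-2, 0, 0, 0)ᵀ
v_2 = (-3, 0, 2, -4)ᵀ
v_3 = (0, 1, 0, 0)ᵀ

Let N = A − (-3)·I. We want v_3 with N^3 v_3 = 0 but N^2 v_3 ≠ 0; then v_{j-1} := N · v_j for j = 3, …, 2.

Pick v_3 = (0, 1, 0, 0)ᵀ.
Then v_2 = N · v_3 = (-3, 0, 2, -4)ᵀ.
Then v_1 = N · v_2 = (-2, 0, 0, 0)ᵀ.

Sanity check: (A − (-3)·I) v_1 = (0, 0, 0, 0)ᵀ = 0. ✓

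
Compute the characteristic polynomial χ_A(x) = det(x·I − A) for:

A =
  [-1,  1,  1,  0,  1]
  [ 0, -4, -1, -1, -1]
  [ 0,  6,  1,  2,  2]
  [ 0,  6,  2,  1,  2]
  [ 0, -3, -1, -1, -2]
x^5 + 5*x^4 + 10*x^3 + 10*x^2 + 5*x + 1

Expanding det(x·I − A) (e.g. by cofactor expansion or by noting that A is similar to its Jordan form J, which has the same characteristic polynomial as A) gives
  χ_A(x) = x^5 + 5*x^4 + 10*x^3 + 10*x^2 + 5*x + 1
which factors as (x + 1)^5. The eigenvalues (with algebraic multiplicities) are λ = -1 with multiplicity 5.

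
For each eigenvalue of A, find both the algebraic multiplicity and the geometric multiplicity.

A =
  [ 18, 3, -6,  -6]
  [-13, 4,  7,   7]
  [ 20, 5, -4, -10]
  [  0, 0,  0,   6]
λ = 6: alg = 4, geom = 2

Step 1 — factor the characteristic polynomial to read off the algebraic multiplicities:
  χ_A(x) = (x - 6)^4

Step 2 — compute geometric multiplicities via the rank-nullity identity g(λ) = n − rank(A − λI):
  rank(A − (6)·I) = 2, so dim ker(A − (6)·I) = n − 2 = 2

Summary:
  λ = 6: algebraic multiplicity = 4, geometric multiplicity = 2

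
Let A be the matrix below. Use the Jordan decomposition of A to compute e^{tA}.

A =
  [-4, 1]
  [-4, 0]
e^{tA} =
  [-2*t*exp(-2*t) + exp(-2*t), t*exp(-2*t)]
  [-4*t*exp(-2*t), 2*t*exp(-2*t) + exp(-2*t)]

Strategy: write A = P · J · P⁻¹ where J is a Jordan canonical form, so e^{tA} = P · e^{tJ} · P⁻¹, and e^{tJ} can be computed block-by-block.

A has Jordan form
J =
  [-2,  1]
  [ 0, -2]
(up to reordering of blocks).

Per-block formulas:
  For a 2×2 Jordan block J_2(-2): exp(t · J_2(-2)) = e^(-2t)·(I + t·N), where N is the 2×2 nilpotent shift.

After assembling e^{tJ} and conjugating by P, we get:

e^{tA} =
  [-2*t*exp(-2*t) + exp(-2*t), t*exp(-2*t)]
  [-4*t*exp(-2*t), 2*t*exp(-2*t) + exp(-2*t)]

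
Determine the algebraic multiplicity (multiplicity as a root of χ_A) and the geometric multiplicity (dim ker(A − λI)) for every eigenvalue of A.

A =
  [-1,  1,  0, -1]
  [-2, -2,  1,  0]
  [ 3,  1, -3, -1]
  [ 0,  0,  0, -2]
λ = -2: alg = 4, geom = 2

Step 1 — factor the characteristic polynomial to read off the algebraic multiplicities:
  χ_A(x) = (x + 2)^4

Step 2 — compute geometric multiplicities via the rank-nullity identity g(λ) = n − rank(A − λI):
  rank(A − (-2)·I) = 2, so dim ker(A − (-2)·I) = n − 2 = 2

Summary:
  λ = -2: algebraic multiplicity = 4, geometric multiplicity = 2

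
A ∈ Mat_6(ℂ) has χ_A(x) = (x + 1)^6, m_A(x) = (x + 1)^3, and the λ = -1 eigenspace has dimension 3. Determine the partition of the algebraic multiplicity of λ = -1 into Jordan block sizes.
Block sizes for λ = -1: [3, 2, 1]

Step 1 — from the characteristic polynomial, algebraic multiplicity of λ = -1 is 6. From dim ker(A − (-1)·I) = 3, there are exactly 3 Jordan blocks for λ = -1.
Step 2 — from the minimal polynomial, the factor (x + 1)^3 tells us the largest block for λ = -1 has size 3.
Step 3 — with total size 6, 3 blocks, and largest block 3, the block sizes (in nonincreasing order) are [3, 2, 1].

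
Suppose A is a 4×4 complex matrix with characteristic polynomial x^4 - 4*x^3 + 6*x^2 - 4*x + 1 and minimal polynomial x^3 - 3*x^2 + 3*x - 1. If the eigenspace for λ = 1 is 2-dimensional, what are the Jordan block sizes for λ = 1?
Block sizes for λ = 1: [3, 1]

Step 1 — from the characteristic polynomial, algebraic multiplicity of λ = 1 is 4. From dim ker(A − (1)·I) = 2, there are exactly 2 Jordan blocks for λ = 1.
Step 2 — from the minimal polynomial, the factor (x − 1)^3 tells us the largest block for λ = 1 has size 3.
Step 3 — with total size 4, 2 blocks, and largest block 3, the block sizes (in nonincreasing order) are [3, 1].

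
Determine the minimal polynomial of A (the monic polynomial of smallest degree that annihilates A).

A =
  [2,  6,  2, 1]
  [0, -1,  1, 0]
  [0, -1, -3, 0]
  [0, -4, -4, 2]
x^4 - 8*x^2 + 16

The characteristic polynomial is χ_A(x) = (x - 2)^2*(x + 2)^2, so the eigenvalues are known. The minimal polynomial is
  m_A(x) = Π_λ (x − λ)^{k_λ}
where k_λ is the size of the *largest* Jordan block for λ (equivalently, the smallest k with (A − λI)^k v = 0 for every generalised eigenvector v of λ).

  λ = -2: largest Jordan block has size 2, contributing (x + 2)^2
  λ = 2: largest Jordan block has size 2, contributing (x − 2)^2

So m_A(x) = (x - 2)^2*(x + 2)^2 = x^4 - 8*x^2 + 16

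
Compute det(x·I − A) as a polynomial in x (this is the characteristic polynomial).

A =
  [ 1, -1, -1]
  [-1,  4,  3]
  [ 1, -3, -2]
x^3 - 3*x^2 + 3*x - 1

Expanding det(x·I − A) (e.g. by cofactor expansion or by noting that A is similar to its Jordan form J, which has the same characteristic polynomial as A) gives
  χ_A(x) = x^3 - 3*x^2 + 3*x - 1
which factors as (x - 1)^3. The eigenvalues (with algebraic multiplicities) are λ = 1 with multiplicity 3.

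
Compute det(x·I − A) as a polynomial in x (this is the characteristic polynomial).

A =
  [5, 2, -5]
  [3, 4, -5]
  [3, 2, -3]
x^3 - 6*x^2 + 12*x - 8

Expanding det(x·I − A) (e.g. by cofactor expansion or by noting that A is similar to its Jordan form J, which has the same characteristic polynomial as A) gives
  χ_A(x) = x^3 - 6*x^2 + 12*x - 8
which factors as (x - 2)^3. The eigenvalues (with algebraic multiplicities) are λ = 2 with multiplicity 3.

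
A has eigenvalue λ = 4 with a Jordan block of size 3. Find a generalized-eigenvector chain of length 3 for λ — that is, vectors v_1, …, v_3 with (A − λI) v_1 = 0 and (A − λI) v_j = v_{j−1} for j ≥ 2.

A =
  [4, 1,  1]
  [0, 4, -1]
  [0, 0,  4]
A Jordan chain for λ = 4 of length 3:
v_1 = (-1, 0, 0)ᵀ
v_2 = (1, -1, 0)ᵀ
v_3 = (0, 0, 1)ᵀ

Let N = A − (4)·I. We want v_3 with N^3 v_3 = 0 but N^2 v_3 ≠ 0; then v_{j-1} := N · v_j for j = 3, …, 2.

Pick v_3 = (0, 0, 1)ᵀ.
Then v_2 = N · v_3 = (1, -1, 0)ᵀ.
Then v_1 = N · v_2 = (-1, 0, 0)ᵀ.

Sanity check: (A − (4)·I) v_1 = (0, 0, 0)ᵀ = 0. ✓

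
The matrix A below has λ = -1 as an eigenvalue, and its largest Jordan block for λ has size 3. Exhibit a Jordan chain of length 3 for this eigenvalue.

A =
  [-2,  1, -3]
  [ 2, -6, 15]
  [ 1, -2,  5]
A Jordan chain for λ = -1 of length 3:
v_1 = (0, 3, 1)ᵀ
v_2 = (-1, 2, 1)ᵀ
v_3 = (1, 0, 0)ᵀ

Let N = A − (-1)·I. We want v_3 with N^3 v_3 = 0 but N^2 v_3 ≠ 0; then v_{j-1} := N · v_j for j = 3, …, 2.

Pick v_3 = (1, 0, 0)ᵀ.
Then v_2 = N · v_3 = (-1, 2, 1)ᵀ.
Then v_1 = N · v_2 = (0, 3, 1)ᵀ.

Sanity check: (A − (-1)·I) v_1 = (0, 0, 0)ᵀ = 0. ✓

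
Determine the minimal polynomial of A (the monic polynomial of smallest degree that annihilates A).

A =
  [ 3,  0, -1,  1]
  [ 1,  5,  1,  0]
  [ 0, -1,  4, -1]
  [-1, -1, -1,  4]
x^2 - 8*x + 16

The characteristic polynomial is χ_A(x) = (x - 4)^4, so the eigenvalues are known. The minimal polynomial is
  m_A(x) = Π_λ (x − λ)^{k_λ}
where k_λ is the size of the *largest* Jordan block for λ (equivalently, the smallest k with (A − λI)^k v = 0 for every generalised eigenvector v of λ).

  λ = 4: largest Jordan block has size 2, contributing (x − 4)^2

So m_A(x) = (x - 4)^2 = x^2 - 8*x + 16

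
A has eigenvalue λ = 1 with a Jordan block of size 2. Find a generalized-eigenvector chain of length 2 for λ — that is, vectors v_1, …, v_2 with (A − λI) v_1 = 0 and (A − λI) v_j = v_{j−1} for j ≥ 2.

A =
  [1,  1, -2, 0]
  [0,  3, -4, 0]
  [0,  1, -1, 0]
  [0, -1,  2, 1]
A Jordan chain for λ = 1 of length 2:
v_1 = (1, 2, 1, -1)ᵀ
v_2 = (0, 1, 0, 0)ᵀ

Let N = A − (1)·I. We want v_2 with N^2 v_2 = 0 but N^1 v_2 ≠ 0; then v_{j-1} := N · v_j for j = 2, …, 2.

Pick v_2 = (0, 1, 0, 0)ᵀ.
Then v_1 = N · v_2 = (1, 2, 1, -1)ᵀ.

Sanity check: (A − (1)·I) v_1 = (0, 0, 0, 0)ᵀ = 0. ✓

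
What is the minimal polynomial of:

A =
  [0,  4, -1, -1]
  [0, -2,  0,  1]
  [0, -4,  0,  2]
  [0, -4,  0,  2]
x^2

The characteristic polynomial is χ_A(x) = x^4, so the eigenvalues are known. The minimal polynomial is
  m_A(x) = Π_λ (x − λ)^{k_λ}
where k_λ is the size of the *largest* Jordan block for λ (equivalently, the smallest k with (A − λI)^k v = 0 for every generalised eigenvector v of λ).

  λ = 0: largest Jordan block has size 2, contributing (x − 0)^2

So m_A(x) = x^2 = x^2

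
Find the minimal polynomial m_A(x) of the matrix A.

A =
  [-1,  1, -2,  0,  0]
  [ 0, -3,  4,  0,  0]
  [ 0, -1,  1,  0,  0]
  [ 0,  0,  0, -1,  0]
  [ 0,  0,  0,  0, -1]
x^2 + 2*x + 1

The characteristic polynomial is χ_A(x) = (x + 1)^5, so the eigenvalues are known. The minimal polynomial is
  m_A(x) = Π_λ (x − λ)^{k_λ}
where k_λ is the size of the *largest* Jordan block for λ (equivalently, the smallest k with (A − λI)^k v = 0 for every generalised eigenvector v of λ).

  λ = -1: largest Jordan block has size 2, contributing (x + 1)^2

So m_A(x) = (x + 1)^2 = x^2 + 2*x + 1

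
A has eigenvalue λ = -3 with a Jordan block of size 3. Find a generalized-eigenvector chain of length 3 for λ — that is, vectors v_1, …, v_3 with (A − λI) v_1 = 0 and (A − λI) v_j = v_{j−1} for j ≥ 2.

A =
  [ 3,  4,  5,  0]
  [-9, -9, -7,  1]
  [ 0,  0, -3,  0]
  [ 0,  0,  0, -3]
A Jordan chain for λ = -3 of length 3:
v_1 = (2, -3, 0, 0)ᵀ
v_2 = (5, -7, 0, 0)ᵀ
v_3 = (0, 0, 1, 0)ᵀ

Let N = A − (-3)·I. We want v_3 with N^3 v_3 = 0 but N^2 v_3 ≠ 0; then v_{j-1} := N · v_j for j = 3, …, 2.

Pick v_3 = (0, 0, 1, 0)ᵀ.
Then v_2 = N · v_3 = (5, -7, 0, 0)ᵀ.
Then v_1 = N · v_2 = (2, -3, 0, 0)ᵀ.

Sanity check: (A − (-3)·I) v_1 = (0, 0, 0, 0)ᵀ = 0. ✓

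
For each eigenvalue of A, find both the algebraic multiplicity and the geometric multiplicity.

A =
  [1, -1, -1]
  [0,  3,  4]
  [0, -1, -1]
λ = 1: alg = 3, geom = 1

Step 1 — factor the characteristic polynomial to read off the algebraic multiplicities:
  χ_A(x) = (x - 1)^3

Step 2 — compute geometric multiplicities via the rank-nullity identity g(λ) = n − rank(A − λI):
  rank(A − (1)·I) = 2, so dim ker(A − (1)·I) = n − 2 = 1

Summary:
  λ = 1: algebraic multiplicity = 3, geometric multiplicity = 1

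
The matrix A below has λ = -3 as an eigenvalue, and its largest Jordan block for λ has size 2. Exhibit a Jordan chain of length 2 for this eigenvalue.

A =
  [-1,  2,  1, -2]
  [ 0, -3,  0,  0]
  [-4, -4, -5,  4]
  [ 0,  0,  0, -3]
A Jordan chain for λ = -3 of length 2:
v_1 = (2, 0, -4, 0)ᵀ
v_2 = (1, 0, 0, 0)ᵀ

Let N = A − (-3)·I. We want v_2 with N^2 v_2 = 0 but N^1 v_2 ≠ 0; then v_{j-1} := N · v_j for j = 2, …, 2.

Pick v_2 = (1, 0, 0, 0)ᵀ.
Then v_1 = N · v_2 = (2, 0, -4, 0)ᵀ.

Sanity check: (A − (-3)·I) v_1 = (0, 0, 0, 0)ᵀ = 0. ✓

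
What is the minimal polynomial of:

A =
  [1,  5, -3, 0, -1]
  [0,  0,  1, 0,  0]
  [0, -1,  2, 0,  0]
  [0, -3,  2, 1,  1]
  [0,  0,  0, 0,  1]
x^3 - 3*x^2 + 3*x - 1

The characteristic polynomial is χ_A(x) = (x - 1)^5, so the eigenvalues are known. The minimal polynomial is
  m_A(x) = Π_λ (x − λ)^{k_λ}
where k_λ is the size of the *largest* Jordan block for λ (equivalently, the smallest k with (A − λI)^k v = 0 for every generalised eigenvector v of λ).

  λ = 1: largest Jordan block has size 3, contributing (x − 1)^3

So m_A(x) = (x - 1)^3 = x^3 - 3*x^2 + 3*x - 1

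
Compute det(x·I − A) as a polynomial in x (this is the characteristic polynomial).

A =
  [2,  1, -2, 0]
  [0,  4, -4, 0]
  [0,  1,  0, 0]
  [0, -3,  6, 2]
x^4 - 8*x^3 + 24*x^2 - 32*x + 16

Expanding det(x·I − A) (e.g. by cofactor expansion or by noting that A is similar to its Jordan form J, which has the same characteristic polynomial as A) gives
  χ_A(x) = x^4 - 8*x^3 + 24*x^2 - 32*x + 16
which factors as (x - 2)^4. The eigenvalues (with algebraic multiplicities) are λ = 2 with multiplicity 4.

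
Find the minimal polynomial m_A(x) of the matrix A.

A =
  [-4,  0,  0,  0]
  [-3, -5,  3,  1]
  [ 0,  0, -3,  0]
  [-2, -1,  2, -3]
x^4 + 15*x^3 + 84*x^2 + 208*x + 192

The characteristic polynomial is χ_A(x) = (x + 3)*(x + 4)^3, so the eigenvalues are known. The minimal polynomial is
  m_A(x) = Π_λ (x − λ)^{k_λ}
where k_λ is the size of the *largest* Jordan block for λ (equivalently, the smallest k with (A − λI)^k v = 0 for every generalised eigenvector v of λ).

  λ = -4: largest Jordan block has size 3, contributing (x + 4)^3
  λ = -3: largest Jordan block has size 1, contributing (x + 3)

So m_A(x) = (x + 3)*(x + 4)^3 = x^4 + 15*x^3 + 84*x^2 + 208*x + 192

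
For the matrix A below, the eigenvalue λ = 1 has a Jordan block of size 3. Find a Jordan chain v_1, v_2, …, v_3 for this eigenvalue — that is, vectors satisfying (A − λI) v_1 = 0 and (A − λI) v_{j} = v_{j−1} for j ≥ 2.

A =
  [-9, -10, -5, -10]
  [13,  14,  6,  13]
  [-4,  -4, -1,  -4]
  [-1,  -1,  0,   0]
A Jordan chain for λ = 1 of length 3:
v_1 = (0, 2, 0, -2)ᵀ
v_2 = (-10, 13, -4, -1)ᵀ
v_3 = (1, 0, 0, 0)ᵀ

Let N = A − (1)·I. We want v_3 with N^3 v_3 = 0 but N^2 v_3 ≠ 0; then v_{j-1} := N · v_j for j = 3, …, 2.

Pick v_3 = (1, 0, 0, 0)ᵀ.
Then v_2 = N · v_3 = (-10, 13, -4, -1)ᵀ.
Then v_1 = N · v_2 = (0, 2, 0, -2)ᵀ.

Sanity check: (A − (1)·I) v_1 = (0, 0, 0, 0)ᵀ = 0. ✓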